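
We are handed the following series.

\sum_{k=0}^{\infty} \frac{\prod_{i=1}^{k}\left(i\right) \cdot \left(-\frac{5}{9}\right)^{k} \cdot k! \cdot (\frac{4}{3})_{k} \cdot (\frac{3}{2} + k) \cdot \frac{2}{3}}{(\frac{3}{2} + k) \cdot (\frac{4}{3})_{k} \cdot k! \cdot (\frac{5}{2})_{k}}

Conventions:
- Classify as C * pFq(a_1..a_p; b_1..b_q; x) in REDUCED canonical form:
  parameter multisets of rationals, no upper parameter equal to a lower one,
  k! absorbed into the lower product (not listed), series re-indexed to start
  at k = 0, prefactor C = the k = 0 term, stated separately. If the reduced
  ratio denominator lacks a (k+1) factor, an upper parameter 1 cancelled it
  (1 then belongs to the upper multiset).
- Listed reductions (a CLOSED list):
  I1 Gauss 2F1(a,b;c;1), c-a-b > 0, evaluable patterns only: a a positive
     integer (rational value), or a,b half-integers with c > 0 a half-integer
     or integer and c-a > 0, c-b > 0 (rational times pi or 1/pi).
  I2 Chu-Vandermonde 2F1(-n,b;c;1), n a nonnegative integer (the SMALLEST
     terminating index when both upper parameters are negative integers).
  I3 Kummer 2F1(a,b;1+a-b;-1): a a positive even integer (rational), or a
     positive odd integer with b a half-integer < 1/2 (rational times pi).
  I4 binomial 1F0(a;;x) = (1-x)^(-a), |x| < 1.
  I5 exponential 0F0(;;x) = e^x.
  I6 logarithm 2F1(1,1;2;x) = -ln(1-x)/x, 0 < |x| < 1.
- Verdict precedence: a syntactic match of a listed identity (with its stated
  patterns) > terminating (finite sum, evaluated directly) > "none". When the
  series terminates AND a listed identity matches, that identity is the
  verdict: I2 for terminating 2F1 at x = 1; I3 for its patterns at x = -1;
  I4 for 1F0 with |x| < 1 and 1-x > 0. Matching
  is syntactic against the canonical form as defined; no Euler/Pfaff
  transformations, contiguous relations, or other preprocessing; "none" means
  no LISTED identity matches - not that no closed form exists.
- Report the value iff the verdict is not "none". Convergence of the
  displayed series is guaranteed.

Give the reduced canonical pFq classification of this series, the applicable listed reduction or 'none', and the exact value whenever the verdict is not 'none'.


Prefactor \frac{2}{3}, argument -\frac{5}{9}: 2F1 with upper {1, 1} over lower {\frac{5}{2}}. Verdict: no listed reduction: x = -\frac{5}{9} and upper {1, 1} fail every I1-I6 pattern.

Key observation: with t_0 = \frac{2}{3}, the running product (prefactor 2/3) telescopes to a rising factorial.
Adjacent-term ratio: r(k) = -\frac{5}{9} * (k+1) (k+1) / [(k+\frac{5}{2}) (k+1)] ; factor over Q: parameters, x = -\frac{5}{9}, and C = \frac{2}{3}.


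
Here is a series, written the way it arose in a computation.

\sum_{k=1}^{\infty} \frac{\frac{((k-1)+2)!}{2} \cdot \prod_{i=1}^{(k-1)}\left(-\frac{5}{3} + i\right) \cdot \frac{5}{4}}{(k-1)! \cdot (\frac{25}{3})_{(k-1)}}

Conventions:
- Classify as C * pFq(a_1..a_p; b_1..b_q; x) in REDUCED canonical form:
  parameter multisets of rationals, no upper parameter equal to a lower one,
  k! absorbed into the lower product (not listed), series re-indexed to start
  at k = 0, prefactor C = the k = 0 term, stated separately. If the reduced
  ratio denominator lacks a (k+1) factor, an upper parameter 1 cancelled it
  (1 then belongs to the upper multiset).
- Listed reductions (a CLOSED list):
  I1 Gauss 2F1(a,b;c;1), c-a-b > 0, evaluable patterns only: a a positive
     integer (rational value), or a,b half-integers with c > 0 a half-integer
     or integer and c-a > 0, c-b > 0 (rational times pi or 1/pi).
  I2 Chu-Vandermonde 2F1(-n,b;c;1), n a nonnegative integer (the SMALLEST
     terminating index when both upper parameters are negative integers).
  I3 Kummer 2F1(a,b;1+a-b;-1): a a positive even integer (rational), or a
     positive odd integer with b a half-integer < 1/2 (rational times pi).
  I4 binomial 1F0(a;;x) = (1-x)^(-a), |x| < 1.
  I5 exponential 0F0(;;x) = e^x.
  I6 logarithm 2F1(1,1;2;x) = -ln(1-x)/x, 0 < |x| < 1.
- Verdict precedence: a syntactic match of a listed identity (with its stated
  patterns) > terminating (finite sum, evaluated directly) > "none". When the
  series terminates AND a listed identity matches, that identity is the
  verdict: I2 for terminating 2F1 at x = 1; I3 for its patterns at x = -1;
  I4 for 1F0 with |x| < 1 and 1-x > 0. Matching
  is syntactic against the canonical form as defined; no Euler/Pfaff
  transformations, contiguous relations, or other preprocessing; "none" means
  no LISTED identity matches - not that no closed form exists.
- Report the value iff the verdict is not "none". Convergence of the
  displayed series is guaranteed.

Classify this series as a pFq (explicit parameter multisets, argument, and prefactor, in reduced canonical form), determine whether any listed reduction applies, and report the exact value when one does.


Prefactor \frac{5}{4}, argument 1: 2F1 with upper {-\frac{2}{3}, 3} over lower {\frac{25}{3}}. Verdict: the Gauss summation I1 matches (x = 1: the Gamma ratio telescopes since c-a-b = 6 > 0 and a = 3 in Z>0). Exact value: \frac{1045}{1134}.

First insight: t_0 being \frac{5}{4}, the factorial ratio (C = 5/4) (k+a-1)!/(a-1)! is a rising factorial (a)_k.
Ratio: r(k) = 1 * (k-\frac{2}{3}) (k+3) / [(k+\frac{25}{3}) (k+1)] - rational; roots negated = parameters, x = 1, C = \frac{5}{4}.


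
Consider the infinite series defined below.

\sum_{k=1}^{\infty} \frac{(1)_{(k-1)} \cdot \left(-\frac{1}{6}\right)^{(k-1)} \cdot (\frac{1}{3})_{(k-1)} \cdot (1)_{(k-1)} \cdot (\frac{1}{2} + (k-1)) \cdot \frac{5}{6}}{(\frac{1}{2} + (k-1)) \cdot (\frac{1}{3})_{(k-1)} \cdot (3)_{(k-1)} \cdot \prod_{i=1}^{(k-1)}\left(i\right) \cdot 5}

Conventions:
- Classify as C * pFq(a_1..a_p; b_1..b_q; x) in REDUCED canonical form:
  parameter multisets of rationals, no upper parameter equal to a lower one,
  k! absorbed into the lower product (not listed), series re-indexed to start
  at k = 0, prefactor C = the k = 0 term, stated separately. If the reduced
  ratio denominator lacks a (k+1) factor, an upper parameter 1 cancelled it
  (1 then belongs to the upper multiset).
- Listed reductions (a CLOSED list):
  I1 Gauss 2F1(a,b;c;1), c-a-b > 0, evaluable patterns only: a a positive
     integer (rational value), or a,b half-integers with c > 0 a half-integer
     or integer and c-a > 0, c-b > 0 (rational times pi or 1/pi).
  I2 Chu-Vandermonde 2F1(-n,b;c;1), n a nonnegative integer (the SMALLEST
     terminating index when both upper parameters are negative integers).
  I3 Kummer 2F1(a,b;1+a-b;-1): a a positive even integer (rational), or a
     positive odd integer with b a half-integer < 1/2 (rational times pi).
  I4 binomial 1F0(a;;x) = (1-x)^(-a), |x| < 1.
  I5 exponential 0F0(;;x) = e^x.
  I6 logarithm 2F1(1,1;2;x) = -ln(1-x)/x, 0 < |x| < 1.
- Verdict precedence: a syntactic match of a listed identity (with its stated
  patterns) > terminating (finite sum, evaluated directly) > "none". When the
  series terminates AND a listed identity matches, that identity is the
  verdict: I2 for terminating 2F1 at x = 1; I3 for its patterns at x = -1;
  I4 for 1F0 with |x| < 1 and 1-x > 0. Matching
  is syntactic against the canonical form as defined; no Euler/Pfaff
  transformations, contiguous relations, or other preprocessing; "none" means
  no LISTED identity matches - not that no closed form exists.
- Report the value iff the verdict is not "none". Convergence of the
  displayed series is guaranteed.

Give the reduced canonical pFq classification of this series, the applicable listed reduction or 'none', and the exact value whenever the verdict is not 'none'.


With C = \frac{1}{6}: the canonical form is 2F1(1, 1; 3; -\frac{1}{6}). Verdict: none (x = -\frac{1}{6}): each listed identity misses the multisets {1, 1} ; {3}.

First insight: from the first term \frac{1}{6}: the constant factors (C = 1/6) combine into one prefactor.
Ratio: r(k) = -\frac{1}{6} * (k+1) (k+1) / [(k+3) (k+1)] - poly over poly, x = -\frac{1}{6} from leading terms; C = \frac{1}{6} at k = 0.


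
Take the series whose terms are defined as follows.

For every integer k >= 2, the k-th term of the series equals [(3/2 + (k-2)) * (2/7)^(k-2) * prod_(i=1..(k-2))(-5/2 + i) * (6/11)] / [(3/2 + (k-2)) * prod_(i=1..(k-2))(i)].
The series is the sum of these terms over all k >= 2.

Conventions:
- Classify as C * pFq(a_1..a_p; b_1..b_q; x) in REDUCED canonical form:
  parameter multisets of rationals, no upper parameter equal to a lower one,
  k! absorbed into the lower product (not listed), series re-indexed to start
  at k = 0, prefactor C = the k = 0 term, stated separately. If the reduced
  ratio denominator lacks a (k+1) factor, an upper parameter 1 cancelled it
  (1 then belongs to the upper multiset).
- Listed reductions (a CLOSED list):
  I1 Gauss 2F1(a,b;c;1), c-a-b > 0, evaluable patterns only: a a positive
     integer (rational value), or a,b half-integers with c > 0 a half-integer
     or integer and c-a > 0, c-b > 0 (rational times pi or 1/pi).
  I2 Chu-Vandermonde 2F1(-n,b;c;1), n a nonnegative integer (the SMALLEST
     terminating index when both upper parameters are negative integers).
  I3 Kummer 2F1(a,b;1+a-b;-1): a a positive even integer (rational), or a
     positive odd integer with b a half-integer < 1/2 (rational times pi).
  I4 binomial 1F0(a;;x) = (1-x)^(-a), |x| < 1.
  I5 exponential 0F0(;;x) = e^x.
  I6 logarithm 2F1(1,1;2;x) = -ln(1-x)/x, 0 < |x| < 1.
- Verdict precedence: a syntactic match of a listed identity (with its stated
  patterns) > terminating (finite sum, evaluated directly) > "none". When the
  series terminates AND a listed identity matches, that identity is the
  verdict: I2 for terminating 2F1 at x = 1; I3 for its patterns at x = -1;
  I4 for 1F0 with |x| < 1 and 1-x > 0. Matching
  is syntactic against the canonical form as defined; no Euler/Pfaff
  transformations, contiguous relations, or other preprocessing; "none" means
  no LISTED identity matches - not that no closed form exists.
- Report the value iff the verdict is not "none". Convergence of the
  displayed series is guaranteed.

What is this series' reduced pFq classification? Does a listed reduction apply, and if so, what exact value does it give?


Classification (C = 6/11): 1F0 with upper {-3/2}, lower {-}, argument x = 2/7. Verdict: the I4 binomial reduction matches (the 1F0 binomial series: exponent 3/2, x = 2/7). Its exact value is (6/11) * (5/7)^(3/2).

First insight: with t_0 = 6/11, the product of the first k integers (prefactor 6/11) is k!.
Consecutive-term ratio: r(k) = (2/7) * (k-3/2) / [(k+1)] - rational in k. x = (2/7); t_0 = 6/11; negate the roots.


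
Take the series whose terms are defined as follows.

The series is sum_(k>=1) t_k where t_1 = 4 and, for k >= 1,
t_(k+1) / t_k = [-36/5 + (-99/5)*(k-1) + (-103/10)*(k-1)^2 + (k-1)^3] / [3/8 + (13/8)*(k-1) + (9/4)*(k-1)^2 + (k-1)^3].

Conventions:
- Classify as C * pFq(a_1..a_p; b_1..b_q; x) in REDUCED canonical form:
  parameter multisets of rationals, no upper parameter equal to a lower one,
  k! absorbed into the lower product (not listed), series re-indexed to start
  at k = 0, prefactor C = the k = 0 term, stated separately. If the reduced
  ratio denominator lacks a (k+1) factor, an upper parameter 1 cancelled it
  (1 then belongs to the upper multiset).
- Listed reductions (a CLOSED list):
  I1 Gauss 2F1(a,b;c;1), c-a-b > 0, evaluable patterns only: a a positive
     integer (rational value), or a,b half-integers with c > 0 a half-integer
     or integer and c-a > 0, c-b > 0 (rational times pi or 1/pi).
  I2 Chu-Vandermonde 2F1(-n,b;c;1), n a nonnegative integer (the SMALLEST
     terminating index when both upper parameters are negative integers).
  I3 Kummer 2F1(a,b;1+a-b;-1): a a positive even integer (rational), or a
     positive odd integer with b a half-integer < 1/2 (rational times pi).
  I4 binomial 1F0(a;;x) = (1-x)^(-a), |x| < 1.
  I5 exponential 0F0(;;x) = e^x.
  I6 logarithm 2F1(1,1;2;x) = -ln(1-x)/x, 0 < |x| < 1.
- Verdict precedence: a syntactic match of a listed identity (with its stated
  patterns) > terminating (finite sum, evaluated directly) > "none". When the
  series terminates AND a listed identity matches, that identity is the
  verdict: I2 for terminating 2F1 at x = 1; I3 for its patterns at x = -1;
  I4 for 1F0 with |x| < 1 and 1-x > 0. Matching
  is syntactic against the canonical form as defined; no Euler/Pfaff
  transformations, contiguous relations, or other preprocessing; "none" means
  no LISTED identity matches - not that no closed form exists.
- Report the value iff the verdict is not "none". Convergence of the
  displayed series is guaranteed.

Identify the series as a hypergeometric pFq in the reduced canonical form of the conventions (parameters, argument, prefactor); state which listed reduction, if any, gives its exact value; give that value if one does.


At argument 1: a 2F1 with upper {-12, 6/5}, lower {3/4}, scaled by C = 4. Verdict at x = 1: Chu-Vandermonde (I2) matches (terminating 2F1 at x = 1 with n = 12, b = 6/5, c = 3/4). Sum: -142407561853516/1985968017578125.

The tell: with t_0 = 4, cancel k + 1/2 from the displayed ratio first; then prefactor 4.
Consecutive-term ratio: r(k) = 1 * (k-12) (k+6/5) / [(k+3/4) (k+1)] - rational in k, leading ratio 1; with t_0 = 4, classification follows.


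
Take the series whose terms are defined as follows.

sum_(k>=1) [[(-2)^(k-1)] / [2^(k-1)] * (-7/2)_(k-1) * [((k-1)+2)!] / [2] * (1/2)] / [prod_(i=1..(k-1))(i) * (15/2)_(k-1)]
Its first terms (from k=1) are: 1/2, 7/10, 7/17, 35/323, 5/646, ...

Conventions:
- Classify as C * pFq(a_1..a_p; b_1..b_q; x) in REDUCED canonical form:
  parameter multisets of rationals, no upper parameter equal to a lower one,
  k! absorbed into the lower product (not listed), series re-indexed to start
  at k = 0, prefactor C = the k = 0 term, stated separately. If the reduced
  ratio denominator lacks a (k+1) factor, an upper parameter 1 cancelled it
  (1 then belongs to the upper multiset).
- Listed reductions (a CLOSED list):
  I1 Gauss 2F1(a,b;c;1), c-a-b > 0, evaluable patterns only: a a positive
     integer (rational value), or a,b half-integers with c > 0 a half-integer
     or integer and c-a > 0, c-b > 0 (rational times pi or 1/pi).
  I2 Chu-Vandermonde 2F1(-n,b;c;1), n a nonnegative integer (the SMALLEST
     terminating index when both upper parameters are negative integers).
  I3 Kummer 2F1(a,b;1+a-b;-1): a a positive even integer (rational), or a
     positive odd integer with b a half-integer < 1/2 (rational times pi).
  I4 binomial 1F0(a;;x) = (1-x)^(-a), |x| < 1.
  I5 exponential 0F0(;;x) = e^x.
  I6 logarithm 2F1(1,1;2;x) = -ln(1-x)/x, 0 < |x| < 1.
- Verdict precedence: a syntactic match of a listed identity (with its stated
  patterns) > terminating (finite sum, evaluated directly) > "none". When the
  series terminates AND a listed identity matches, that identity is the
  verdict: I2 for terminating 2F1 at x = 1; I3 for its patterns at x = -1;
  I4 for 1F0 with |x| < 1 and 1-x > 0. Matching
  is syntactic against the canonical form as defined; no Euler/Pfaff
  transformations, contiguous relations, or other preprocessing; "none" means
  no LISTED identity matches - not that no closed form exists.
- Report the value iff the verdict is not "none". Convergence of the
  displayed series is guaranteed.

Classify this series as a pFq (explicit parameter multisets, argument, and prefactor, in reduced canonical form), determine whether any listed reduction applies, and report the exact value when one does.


At argument -1: a 2F1 with upper {-7/2, 3}, lower {15/2}, scaled by C = 1/2. Verdict: this is Kummer's theorem (I3) (x = -1; c = 15/2 equals 1+a-b for upper {-7/2, 3}: listed pattern). Hence: (9009/16384) * pi.

Key observation: from the first term 1/2: the factorial ratio (C = 1/2, x = -1) (k+a-1)!/(a-1)! is a rising factorial (a)_k.
Term ratio: r(k) = (-1) * (k-7/2) (k+3) / [(k+15/2) (k+1)] - rational; roots negated = parameters, x = (-1), C = 1/2.


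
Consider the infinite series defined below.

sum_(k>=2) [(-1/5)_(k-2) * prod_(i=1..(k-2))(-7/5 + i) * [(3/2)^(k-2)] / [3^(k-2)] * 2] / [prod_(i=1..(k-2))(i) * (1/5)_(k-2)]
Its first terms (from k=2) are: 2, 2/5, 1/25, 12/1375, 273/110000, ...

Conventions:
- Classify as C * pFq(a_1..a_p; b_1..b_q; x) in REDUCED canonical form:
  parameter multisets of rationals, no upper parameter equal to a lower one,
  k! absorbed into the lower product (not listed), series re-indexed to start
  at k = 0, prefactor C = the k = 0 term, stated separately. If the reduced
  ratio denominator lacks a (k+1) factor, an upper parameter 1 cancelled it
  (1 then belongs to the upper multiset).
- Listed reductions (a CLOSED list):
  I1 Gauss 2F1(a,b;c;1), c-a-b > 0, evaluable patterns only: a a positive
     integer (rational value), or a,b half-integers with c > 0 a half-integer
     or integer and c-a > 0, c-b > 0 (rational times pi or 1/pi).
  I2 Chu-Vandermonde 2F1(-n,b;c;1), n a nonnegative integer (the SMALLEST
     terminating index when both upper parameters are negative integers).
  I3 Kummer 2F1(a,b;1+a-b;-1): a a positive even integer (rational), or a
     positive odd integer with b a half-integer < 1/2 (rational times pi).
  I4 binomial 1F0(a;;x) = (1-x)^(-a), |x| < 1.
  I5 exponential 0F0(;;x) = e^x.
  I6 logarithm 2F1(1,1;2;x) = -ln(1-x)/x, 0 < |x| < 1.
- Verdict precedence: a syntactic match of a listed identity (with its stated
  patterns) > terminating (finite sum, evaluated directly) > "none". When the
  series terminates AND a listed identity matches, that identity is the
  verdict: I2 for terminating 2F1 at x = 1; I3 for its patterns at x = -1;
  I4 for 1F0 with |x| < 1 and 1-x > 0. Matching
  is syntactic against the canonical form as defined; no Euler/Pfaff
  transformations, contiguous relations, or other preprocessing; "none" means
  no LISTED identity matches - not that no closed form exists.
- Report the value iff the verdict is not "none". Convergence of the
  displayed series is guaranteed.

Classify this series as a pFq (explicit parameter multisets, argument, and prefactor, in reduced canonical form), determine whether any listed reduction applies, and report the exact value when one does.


This is 2 * 2F1(-2/5, -1/5; 1/5; 1/2) in reduced canonical form. Verdict: none. A 2F1 with upper {-2/5, -1/5} fits none of I1-I6 at x = 1/2; the sum runs forever.

Key step: with t_0 = 2, the running product (C = 2) telescopes to a rising factorial.
Term ratio: r(k) = (1/2) * (k-2/5) (k-1/5) / [(k+1/5) (k+1)] - rational in k, leading ratio (1/2); with t_0 = 2, classification follows.


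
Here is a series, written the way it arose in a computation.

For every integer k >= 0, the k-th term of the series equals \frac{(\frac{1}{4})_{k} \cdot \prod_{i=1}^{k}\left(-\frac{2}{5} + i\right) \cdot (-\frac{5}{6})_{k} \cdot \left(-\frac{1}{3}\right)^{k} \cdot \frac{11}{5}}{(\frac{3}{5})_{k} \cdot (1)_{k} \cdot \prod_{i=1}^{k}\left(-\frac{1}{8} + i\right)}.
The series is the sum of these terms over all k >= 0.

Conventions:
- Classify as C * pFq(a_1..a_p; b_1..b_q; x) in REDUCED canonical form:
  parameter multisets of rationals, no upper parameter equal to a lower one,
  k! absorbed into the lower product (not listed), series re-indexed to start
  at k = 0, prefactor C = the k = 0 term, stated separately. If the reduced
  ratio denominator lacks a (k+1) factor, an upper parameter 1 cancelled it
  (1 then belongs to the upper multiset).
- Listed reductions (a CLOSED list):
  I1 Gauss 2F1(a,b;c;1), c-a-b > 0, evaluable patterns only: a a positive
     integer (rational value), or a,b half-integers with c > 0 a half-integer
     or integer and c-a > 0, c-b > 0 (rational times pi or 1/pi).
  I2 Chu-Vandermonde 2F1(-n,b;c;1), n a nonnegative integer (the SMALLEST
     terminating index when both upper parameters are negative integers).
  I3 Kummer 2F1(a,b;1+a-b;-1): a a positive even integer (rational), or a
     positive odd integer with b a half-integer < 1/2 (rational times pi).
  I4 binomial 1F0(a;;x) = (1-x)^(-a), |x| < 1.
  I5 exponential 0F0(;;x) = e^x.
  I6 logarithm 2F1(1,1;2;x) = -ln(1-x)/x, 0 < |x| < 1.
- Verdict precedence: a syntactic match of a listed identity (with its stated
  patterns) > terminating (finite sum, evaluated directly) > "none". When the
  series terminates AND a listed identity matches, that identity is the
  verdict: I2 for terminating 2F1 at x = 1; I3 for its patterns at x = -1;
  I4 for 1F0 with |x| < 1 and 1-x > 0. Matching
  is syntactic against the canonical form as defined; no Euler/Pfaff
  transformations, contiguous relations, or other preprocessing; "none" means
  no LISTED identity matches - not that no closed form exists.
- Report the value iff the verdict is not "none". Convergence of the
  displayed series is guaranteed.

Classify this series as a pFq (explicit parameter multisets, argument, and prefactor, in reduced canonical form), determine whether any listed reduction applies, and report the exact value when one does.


Canonical form: C = \frac{11}{5} times 2F1 with upper {-\frac{5}{6}, \frac{1}{4}}, lower {\frac{7}{8}}, x = -\frac{1}{3}. Verdict: none - this 2F1 at x = -\frac{1}{3} matches no listed pattern, and upper {-\frac{5}{6}, \frac{1}{4}} holds no stopper.

Key step: with t_0 = \frac{11}{5}, the lower running product (C = 11/5) is a rising factorial.
Term ratio: r(k) = -\frac{1}{3} * (k-\frac{5}{6}) (k+\frac{1}{4}) / [(k+\frac{7}{8}) (k+1)] - rational; roots negated = parameters, x = -\frac{1}{3}, C = \frac{11}{5}.


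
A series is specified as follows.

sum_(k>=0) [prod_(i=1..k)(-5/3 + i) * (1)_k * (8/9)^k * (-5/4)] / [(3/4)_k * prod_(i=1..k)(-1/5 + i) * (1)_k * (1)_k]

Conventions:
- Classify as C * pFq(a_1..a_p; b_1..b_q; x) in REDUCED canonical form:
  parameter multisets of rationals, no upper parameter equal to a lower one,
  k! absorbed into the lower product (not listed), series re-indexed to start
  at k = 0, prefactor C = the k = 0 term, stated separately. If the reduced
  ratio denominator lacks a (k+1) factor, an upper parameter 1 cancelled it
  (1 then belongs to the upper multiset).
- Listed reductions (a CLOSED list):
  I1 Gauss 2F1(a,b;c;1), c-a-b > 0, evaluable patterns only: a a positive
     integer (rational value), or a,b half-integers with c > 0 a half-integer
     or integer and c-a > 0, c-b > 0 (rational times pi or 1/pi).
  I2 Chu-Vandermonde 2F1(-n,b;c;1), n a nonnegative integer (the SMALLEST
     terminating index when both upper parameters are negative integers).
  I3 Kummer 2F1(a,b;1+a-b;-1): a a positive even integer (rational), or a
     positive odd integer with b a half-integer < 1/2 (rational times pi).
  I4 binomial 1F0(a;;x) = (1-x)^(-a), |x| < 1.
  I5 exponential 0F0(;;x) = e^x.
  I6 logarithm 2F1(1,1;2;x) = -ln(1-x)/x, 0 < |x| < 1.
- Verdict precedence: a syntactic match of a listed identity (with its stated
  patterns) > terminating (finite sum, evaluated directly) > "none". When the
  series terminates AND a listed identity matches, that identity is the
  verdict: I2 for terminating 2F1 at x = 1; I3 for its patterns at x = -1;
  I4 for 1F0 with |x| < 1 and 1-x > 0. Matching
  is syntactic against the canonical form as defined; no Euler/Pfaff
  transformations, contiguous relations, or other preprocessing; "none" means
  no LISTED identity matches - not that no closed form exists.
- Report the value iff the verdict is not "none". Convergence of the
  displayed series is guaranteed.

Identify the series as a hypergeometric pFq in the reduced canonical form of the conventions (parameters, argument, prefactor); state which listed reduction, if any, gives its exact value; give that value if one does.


x = 8/9 here; the reduced form reads 1F2, upper {-2/3}, lower {3/4, 4/5}, C = -5/4. Verdict: no listed reduction: x = 8/9 and upper {-2/3} fail every I1-I6 pattern.

Structural cue: with t_0 = -5/4, (1)_k (C = -5/4) is k! itself.
Adjacent-term ratio: r(k) = (8/9) * (k-2/3) / [(k+3/4) (k+4/5) (k+1)] - rational in k, leading ratio (8/9); with t_0 = -5/4, classification follows.


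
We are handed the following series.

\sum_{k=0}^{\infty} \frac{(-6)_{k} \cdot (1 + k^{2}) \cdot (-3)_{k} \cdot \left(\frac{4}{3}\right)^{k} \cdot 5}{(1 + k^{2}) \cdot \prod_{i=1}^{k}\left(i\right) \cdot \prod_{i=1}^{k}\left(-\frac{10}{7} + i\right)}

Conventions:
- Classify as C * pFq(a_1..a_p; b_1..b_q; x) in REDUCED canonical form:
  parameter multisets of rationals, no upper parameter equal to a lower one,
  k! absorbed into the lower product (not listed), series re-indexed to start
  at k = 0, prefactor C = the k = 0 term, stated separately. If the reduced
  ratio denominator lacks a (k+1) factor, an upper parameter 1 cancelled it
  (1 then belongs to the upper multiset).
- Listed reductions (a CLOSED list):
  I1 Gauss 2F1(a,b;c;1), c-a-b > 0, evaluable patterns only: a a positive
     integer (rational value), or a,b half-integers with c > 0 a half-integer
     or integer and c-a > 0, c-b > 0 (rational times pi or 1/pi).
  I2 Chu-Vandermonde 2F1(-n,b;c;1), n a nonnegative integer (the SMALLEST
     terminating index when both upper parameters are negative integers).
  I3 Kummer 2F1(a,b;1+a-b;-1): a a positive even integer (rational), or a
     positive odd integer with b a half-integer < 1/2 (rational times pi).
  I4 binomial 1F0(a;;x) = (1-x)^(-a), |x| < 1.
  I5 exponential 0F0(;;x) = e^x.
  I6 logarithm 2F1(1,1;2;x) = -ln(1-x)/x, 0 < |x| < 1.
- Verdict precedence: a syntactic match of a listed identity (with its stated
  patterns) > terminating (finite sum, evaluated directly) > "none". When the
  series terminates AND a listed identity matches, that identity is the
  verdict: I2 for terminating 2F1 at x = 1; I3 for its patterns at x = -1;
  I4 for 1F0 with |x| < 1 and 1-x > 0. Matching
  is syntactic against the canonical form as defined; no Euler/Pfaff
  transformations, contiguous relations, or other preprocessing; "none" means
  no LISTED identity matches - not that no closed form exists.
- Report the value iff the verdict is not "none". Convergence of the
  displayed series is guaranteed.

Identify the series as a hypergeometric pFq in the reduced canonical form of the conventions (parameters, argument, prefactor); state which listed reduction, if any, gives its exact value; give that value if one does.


First insight: with t_0 = 5, k^2 + 1 divides numerator and denominator alike; C = 5, x = 4/3 after cancelling.
Term ratio: r(k) = \frac{4}{3} * (k-6) (k-3) / [(k-\frac{3}{7}) (k+1)] - rational; roots negated = parameters, x = \frac{4}{3}, C = 5.

At argument \frac{4}{3}: a 2F1 with upper {-6, -3}, lower {-\frac{3}{7}}, scaled by C = 5. Verdict: terminating - upper -3 stops the sum at k = 3; the 4 terms are added exactly. Sum: -\frac{2149475}{297}.


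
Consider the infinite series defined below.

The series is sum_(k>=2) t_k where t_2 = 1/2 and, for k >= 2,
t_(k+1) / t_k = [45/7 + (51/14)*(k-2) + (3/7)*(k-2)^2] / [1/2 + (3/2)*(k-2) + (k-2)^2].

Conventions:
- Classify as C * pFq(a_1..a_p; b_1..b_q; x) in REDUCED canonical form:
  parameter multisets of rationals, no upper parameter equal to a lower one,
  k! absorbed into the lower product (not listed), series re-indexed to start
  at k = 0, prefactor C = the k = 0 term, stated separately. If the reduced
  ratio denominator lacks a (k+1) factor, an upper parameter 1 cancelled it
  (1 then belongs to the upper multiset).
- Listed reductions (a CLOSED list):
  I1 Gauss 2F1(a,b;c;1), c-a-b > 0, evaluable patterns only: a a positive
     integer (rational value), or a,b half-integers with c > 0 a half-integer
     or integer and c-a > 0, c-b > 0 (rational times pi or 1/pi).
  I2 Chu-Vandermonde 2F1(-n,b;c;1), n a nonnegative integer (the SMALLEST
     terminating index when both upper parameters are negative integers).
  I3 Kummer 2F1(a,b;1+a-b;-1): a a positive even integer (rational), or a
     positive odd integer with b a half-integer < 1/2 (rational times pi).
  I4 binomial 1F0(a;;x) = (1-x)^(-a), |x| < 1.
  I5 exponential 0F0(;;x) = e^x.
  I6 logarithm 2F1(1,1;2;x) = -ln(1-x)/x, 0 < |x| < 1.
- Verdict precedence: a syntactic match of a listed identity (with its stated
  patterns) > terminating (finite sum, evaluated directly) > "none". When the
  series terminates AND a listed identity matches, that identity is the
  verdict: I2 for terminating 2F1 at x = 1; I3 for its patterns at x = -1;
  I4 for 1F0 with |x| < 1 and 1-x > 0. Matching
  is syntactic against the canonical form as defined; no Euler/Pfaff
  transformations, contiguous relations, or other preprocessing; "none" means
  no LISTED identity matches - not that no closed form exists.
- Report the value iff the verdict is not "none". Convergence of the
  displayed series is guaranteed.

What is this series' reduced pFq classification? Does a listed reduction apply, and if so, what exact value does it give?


Reduced: x = 3/7, 2F1, upper = {5/2, 6}, lower = {1/2}, C = 1/2. Verdict: none. No listed pattern accepts 2F1(5/2, 6; 1/2; 3/7).

First insight: with t_0 = 1/2, roots of the ratio polynomials (prefactor 1/2) are the negated parameters.
Consecutive-term ratio: r(k) = (3/7) * (k+5/2) (k+6) / [(k+1/2) (k+1)] ; factor over Q: parameters, x = (3/7), and C = 1/2.


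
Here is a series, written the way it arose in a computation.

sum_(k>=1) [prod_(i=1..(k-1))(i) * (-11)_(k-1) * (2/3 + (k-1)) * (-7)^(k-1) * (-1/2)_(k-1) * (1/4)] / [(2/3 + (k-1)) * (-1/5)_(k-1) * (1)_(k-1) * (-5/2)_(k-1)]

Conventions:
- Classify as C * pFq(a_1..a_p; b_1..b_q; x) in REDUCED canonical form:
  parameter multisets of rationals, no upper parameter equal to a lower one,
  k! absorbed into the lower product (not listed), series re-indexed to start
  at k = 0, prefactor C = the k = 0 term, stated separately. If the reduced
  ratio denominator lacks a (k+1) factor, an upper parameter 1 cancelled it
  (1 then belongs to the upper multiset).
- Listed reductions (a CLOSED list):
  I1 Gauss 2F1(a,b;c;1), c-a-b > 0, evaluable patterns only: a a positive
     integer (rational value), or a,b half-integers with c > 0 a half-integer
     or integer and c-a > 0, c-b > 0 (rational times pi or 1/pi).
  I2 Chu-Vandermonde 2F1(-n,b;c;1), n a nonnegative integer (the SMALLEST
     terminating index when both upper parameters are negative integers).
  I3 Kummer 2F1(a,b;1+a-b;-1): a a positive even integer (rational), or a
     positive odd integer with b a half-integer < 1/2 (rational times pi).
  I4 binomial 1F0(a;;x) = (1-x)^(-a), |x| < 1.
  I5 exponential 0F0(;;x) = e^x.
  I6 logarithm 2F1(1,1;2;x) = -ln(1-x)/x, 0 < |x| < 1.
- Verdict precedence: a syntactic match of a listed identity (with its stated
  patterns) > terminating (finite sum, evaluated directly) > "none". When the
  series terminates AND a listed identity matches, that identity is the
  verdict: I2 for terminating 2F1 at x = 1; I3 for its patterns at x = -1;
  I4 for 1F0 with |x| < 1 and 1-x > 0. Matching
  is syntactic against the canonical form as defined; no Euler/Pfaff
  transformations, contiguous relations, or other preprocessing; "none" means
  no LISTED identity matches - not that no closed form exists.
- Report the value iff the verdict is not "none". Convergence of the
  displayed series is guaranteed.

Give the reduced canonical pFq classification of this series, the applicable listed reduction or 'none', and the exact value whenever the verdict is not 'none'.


Canonical form: C = 1/4 times 3F2 with upper {-11, -1/2, 1}, lower {-5/2, -1/5}, x = -7. Verdict: terminating - no listed pattern fits, but -11 in the upper list cuts the series at k = 11; direct evaluation. Value: -372355559614321124/121771.

First insight: t_0 being 1/4, (1)_k (C = 1/4) is k! itself.
Term ratio: r(k) = (-7) * (k-11) (k-1/2) (k+1) / [(k-5/2) (k-1/5) (k+1)] - rational in k, leading ratio (-7); with t_0 = 1/4, classification follows.


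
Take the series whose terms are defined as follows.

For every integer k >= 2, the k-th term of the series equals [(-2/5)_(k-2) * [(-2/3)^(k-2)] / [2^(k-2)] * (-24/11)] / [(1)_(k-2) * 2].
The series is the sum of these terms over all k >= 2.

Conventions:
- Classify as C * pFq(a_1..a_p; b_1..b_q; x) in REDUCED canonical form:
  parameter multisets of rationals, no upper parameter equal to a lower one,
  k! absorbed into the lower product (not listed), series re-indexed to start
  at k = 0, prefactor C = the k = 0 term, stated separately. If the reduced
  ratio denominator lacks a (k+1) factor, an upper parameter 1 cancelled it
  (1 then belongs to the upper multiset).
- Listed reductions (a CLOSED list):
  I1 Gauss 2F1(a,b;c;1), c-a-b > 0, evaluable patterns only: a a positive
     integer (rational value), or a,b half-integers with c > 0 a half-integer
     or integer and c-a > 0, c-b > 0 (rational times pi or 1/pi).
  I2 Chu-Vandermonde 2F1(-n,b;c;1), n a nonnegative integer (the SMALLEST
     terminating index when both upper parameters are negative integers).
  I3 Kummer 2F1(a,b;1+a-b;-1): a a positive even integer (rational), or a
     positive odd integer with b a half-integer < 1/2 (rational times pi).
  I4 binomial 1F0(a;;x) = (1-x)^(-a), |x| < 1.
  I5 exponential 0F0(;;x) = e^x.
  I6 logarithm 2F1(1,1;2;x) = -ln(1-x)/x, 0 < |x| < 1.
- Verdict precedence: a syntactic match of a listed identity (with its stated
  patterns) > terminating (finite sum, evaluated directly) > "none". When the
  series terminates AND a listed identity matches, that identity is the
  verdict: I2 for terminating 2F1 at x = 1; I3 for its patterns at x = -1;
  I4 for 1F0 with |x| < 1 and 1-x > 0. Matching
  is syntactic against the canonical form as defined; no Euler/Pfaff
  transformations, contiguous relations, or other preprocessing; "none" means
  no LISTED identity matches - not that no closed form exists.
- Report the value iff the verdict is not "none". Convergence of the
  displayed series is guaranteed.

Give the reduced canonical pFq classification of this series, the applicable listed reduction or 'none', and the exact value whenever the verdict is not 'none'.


Canonical form: C = -12/11 times 1F0 with upper {-2/5}, lower {-}, x = -1/3. Verdict: the I4 binomial reduction fires (the 1F0 binomial series: exponent 2/5, x = -1/3). Exact value: (-12/11) * (4/3)^(2/5).

Key step: t_0 = -12/11 here, and the two k-th powers (C = -12/11, x = -1/3) combine into one argument.
Step ratio: r(k) = (-1/3) * (k-2/5) / [(k+1)] - rational in k, leading ratio (-1/3); with t_0 = -12/11, classification follows.


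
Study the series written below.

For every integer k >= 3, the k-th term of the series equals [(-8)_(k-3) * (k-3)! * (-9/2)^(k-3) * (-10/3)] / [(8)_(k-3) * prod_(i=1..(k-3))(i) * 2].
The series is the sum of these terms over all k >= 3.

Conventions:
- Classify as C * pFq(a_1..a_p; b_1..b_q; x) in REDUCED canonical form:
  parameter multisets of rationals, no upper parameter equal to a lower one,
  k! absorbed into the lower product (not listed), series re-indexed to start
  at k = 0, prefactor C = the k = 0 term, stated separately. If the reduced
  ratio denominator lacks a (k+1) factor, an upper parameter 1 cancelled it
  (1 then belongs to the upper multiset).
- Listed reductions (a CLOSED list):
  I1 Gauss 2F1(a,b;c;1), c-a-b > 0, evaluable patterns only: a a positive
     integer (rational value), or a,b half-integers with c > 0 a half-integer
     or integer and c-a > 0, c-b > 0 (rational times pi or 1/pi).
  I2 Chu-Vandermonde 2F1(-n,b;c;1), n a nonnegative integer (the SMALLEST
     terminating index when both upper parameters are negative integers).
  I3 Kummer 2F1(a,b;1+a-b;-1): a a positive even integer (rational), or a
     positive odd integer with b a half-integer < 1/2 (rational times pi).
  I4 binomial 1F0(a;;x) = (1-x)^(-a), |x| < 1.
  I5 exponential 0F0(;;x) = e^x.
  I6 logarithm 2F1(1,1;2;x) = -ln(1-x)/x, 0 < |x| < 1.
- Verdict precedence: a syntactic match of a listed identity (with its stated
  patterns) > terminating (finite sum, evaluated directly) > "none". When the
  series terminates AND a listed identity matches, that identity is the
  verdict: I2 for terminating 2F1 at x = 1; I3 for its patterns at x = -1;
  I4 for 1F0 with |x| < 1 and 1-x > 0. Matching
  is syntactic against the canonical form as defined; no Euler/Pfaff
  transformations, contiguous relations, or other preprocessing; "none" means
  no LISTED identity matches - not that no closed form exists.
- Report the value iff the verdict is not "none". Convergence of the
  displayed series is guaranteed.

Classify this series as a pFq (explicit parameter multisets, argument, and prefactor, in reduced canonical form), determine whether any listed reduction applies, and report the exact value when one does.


This is -5/3 * 2F1(-8, 1; 8; -9/2) in reduced canonical form. Verdict: terminating - no listed pattern fits, but -8 in the upper list cuts the series at k = 8; direct evaluation. Hence: -8818505/9984.

Key step: t_0 = -5/3 here, and the factorial ratio (C = -5/3) (k+a-1)!/(a-1)! is a rising factorial (a)_k.
Term ratio: r(k) = (-9/2) * (k-8) (k+1) / [(k+8) (k+1)] - rational in k. x = (-9/2); t_0 = -5/3; negate the roots.


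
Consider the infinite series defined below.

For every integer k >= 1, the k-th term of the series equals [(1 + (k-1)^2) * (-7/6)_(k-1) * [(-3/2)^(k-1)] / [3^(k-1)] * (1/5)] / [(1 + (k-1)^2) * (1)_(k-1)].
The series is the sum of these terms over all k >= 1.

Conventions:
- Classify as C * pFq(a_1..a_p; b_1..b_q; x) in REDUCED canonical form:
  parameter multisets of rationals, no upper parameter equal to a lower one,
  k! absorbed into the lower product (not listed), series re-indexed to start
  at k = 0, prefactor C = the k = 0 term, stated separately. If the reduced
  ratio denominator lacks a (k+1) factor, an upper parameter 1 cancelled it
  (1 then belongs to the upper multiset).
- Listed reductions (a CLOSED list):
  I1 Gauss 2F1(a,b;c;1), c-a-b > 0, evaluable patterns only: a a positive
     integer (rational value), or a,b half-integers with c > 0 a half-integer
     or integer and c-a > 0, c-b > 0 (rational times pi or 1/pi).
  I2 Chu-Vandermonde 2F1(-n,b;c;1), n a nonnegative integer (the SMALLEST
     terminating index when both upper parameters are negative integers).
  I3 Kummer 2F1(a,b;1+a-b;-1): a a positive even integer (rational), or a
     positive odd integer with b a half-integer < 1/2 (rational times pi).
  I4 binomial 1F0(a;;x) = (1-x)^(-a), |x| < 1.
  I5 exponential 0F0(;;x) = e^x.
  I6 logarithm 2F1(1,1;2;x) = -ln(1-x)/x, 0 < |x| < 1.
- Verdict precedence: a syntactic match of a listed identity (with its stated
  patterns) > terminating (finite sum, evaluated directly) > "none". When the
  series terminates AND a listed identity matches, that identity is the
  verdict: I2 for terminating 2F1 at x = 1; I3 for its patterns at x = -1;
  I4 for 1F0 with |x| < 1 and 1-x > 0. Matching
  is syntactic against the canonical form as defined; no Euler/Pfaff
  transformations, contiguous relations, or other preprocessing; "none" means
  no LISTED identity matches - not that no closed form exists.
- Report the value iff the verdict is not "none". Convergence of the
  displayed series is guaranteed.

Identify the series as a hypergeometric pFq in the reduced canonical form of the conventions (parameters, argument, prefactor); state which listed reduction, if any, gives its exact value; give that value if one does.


Structural cue: from the first term 1/5: k^2 + 1 divides numerator and denominator alike; C = 1/5 after cancelling.
Adjacent-term ratio: r(k) = (-1/2) * (k-7/6) / [(k+1)] ; factor over Q: parameters, x = (-1/2), and C = 1/5.

With C = 1/5: the canonical form is 1F0(-7/6; -; -1/2). Verdict: binomial (I4) matches (the 1F0 binomial series: exponent 7/6, x = -1/2). Exact value: (1/5) * (3/2)^(7/6).


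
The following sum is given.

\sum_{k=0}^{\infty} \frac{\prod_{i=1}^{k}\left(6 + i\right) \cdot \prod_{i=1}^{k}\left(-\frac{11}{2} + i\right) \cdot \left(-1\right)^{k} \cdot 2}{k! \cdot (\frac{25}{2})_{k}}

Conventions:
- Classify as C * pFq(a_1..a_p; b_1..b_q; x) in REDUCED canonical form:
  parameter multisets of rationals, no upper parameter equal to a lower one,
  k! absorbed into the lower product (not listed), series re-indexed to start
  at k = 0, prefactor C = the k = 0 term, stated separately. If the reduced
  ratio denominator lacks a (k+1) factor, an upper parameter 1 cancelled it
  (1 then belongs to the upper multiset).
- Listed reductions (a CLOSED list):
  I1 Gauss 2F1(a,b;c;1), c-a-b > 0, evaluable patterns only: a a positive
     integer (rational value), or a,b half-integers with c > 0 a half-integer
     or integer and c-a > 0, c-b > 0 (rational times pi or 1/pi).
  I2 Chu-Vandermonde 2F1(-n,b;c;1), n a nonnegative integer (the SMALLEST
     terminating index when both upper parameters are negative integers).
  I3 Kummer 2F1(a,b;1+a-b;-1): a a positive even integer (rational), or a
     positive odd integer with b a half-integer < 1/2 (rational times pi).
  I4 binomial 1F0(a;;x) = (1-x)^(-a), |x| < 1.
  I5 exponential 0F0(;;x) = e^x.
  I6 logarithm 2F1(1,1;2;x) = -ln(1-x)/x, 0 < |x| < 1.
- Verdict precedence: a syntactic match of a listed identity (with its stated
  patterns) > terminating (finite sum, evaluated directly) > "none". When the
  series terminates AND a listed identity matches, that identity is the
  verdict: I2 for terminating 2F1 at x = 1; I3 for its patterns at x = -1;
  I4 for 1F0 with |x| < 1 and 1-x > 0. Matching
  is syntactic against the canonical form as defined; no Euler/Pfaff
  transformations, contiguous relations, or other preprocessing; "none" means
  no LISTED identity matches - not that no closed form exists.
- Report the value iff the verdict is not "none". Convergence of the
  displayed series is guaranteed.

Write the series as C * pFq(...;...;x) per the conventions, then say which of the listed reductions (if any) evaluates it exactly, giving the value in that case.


Canonical form: C = 2 times 2F1 with upper {-\frac{9}{2}, 7}, lower {\frac{25}{2}}, x = -1. Verdict: the Kummer evaluation I3 applies (x = -1; c = \frac{25}{2} equals 1+a-b for upper {-\frac{9}{2}, 7}: listed pattern). Its exact value is \frac{334639305}{67108864} \cdot \pi.

Key observation: t_0 being 2, the running product (prefactor 2) telescopes to a rising factorial.
Step ratio: r(k) = -1 * (k-\frac{9}{2}) (k+7) / [(k+\frac{25}{2}) (k+1)] - rational in k. x = -1; t_0 = 2; negate the roots.
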